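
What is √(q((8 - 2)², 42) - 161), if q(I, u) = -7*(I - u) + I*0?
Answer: I*√119 ≈ 10.909*I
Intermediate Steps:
q(I, u) = -7*I + 7*u (q(I, u) = (-7*I + 7*u) + 0 = -7*I + 7*u)
√(q((8 - 2)², 42) - 161) = √((-7*(8 - 2)² + 7*42) - 161) = √((-7*6² + 294) - 161) = √((-7*36 + 294) - 161) = √((-252 + 294) - 161) = √(42 - 161) = √(-119) = I*√119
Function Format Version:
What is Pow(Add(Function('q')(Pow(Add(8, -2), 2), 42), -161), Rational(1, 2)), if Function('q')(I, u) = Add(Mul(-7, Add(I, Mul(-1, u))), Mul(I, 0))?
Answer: Mul(I, Pow(119, Rational(1, 2))) ≈ Mul(10.909, I)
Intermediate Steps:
Function('q')(I, u) = Add(Mul(-7, I), Mul(7, u)) (Function('q')(I, u) = Add(Add(Mul(-7, I), Mul(7, u)), 0) = Add(Mul(-7, I), Mul(7, u)))
Pow(Add(Function('q')(Pow(Add(8, -2), 2), 42), -161), Rational(1, 2)) = Pow(Add(Add(Mul(-7, Pow(Add(8, -2), 2)), Mul(7, 42)), -161), Rational(1, 2)) = Pow(Add(Add(Mul(-7, Pow(6, 2)), 294), -161), Rational(1, 2)) = Pow(Add(Add(Mul(-7, 36), 294), -161), Rational(1, 2)) = Pow(Add(Add(-252, 294), -161), Rational(1, 2)) = Pow(Add(42, -161), Rational(1, 2)) = Pow(-119, Rational(1, 2)) = Mul(I, Pow(119, Rational(1, 2)))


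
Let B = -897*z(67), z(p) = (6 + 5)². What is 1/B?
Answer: -1/108537 ≈ -9.2134e-6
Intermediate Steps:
z(p) = 121 (z(p) = 11² = 121)
B = -108537 (B = -897*121 = -108537)
1/B = 1/(-108537) = -1/108537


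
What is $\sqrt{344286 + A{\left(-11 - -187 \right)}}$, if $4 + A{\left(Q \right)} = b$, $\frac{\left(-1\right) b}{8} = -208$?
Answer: $\sqrt{345946} \approx 588.17$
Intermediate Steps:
$b = 1664$ ($b = \left(-8\right) \left(-208\right) = 1664$)
$A{\left(Q \right)} = 1660$ ($A{\left(Q \right)} = -4 + 1664 = 1660$)
$\sqrt{344286 + A{\left(-11 - -187 \right)}} = \sqrt{344286 + 1660} = \sqrt{345946}$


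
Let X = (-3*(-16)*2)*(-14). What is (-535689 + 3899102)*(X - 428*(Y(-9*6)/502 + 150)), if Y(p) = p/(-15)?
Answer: -276679640665236/1255 ≈ -2.2046e+11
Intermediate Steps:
Y(p) = -p/15 (Y(p) = p*(-1/15) = -p/15)
X = -1344 (X = (48*2)*(-14) = 96*(-14) = -1344)
(-535689 + 3899102)*(X - 428*(Y(-9*6)/502 + 150)) = (-535689 + 3899102)*(-1344 - 428*(-(-3)*6/5/502 + 150)) = 3363413*(-1344 - 428*(-1/15*(-54)*(1/502) + 150)) = 3363413*(-1344 - 428*((18/5)*(1/502) + 150)) = 3363413*(-1344 - 428*(9/1255 + 150)) = 3363413*(-1344 - 428*188259/1255) = 3363413*(-1344 - 80574852/1255) = 3363413*(-82261572/1255) = -276679640665236/1255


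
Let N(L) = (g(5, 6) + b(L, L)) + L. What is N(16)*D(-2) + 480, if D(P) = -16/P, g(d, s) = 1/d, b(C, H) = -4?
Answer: 2888/5 ≈ 577.60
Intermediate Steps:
N(L) = -19/5 + L (N(L) = (1/5 - 4) + L = (⅕ - 4) + L = -19/5 + L)
N(16)*D(-2) + 480 = (-19/5 + 16)*(-16/(-2)) + 480 = 61*(-16*(-½))/5 + 480 = (61/5)*8 + 480 = 488/5 + 480 = 2888/5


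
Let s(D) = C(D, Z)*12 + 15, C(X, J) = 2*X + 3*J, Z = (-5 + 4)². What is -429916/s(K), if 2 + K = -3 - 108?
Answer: 429916/2661 ≈ 161.56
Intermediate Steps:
K = -113 (K = -2 + (-3 - 108) = -2 - 111 = -113)
Z = 1 (Z = (-1)² = 1)
s(D) = 51 + 24*D (s(D) = (2*D + 3*1)*12 + 15 = (2*D + 3)*12 + 15 = (3 + 2*D)*12 + 15 = (36 + 24*D) + 15 = 51 + 24*D)
-429916/s(K) = -429916/(51 + 24*(-113)) = -429916/(51 - 2712) = -429916/(-2661) = -429916*(-1/2661) = 429916/2661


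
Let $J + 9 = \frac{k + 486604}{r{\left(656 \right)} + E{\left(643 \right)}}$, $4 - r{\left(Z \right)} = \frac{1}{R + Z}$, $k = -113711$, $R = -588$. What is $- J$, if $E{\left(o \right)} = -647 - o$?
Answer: $\frac{26143765}{87449} \approx 298.96$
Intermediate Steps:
$r{\left(Z \right)} = 4 - \frac{1}{-588 + Z}$
$J = - \frac{26143765}{87449}$ ($J = -9 + \frac{-113711 + 486604}{\frac{-2353 + 4 \cdot 656}{-588 + 656} - 1290} = -9 + \frac{372893}{\frac{-2353 + 2624}{68} - 1290} = -9 + \frac{372893}{\frac{1}{68} \cdot 271 - 1290} = -9 + \frac{372893}{\frac{271}{68} - 1290} = -9 + \frac{372893}{- \frac{87449}{68}} = -9 + 372893 \left(- \frac{68}{87449}\right) = -9 - \frac{25356724}{87449} = - \frac{26143765}{87449} \approx -298.96$)
$- J = \left(-1\right) \left(- \frac{26143765}{87449}\right) = \frac{26143765}{87449}$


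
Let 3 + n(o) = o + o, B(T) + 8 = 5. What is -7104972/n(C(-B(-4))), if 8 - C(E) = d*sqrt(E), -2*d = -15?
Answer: 46182318/253 + 53287290*sqrt(3)/253 ≈ 5.4735e+5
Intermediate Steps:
d = 15/2 (d = -1/2*(-15) = 15/2 ≈ 7.5000)
B(T) = -3 (B(T) = -8 + 5 = -3)
C(E) = 8 - 15*sqrt(E)/2
n(o) = -3 + 2*o (n(o) = -3 + (o + o) = -3 + 2*o)
-7104972/n(C(-B(-4))) = -7104972/(-3 + 2*(8 - 15*sqrt(3)/2)) = -7104972/(-3 + (16 - 15*sqrt(3))) = -7104972/(13 - 15*sqrt(3))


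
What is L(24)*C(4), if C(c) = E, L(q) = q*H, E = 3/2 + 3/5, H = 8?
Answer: 2016/5 ≈ 403.20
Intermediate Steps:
E = 21/10 (E = 3*(½) + 3*(⅕) = 3/2 + ⅗ = 21/10 ≈ 2.1000)
L(q) = 8*q (L(q) = q*8 = 8*q)
C(c) = 21/10
L(24)*C(4) = (8*24)*(21/10) = 192*(21/10) = 2016/5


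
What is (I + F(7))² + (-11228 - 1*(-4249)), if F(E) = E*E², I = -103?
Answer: 50621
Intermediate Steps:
F(E) = E³
(I + F(7))² + (-11228 - 1*(-4249)) = (-103 + 7³)² + (-11228 - 1*(-4249)) = (-103 + 343)² + (-11228 + 4249) = 240² - 6979 = 57600 - 6979 = 50621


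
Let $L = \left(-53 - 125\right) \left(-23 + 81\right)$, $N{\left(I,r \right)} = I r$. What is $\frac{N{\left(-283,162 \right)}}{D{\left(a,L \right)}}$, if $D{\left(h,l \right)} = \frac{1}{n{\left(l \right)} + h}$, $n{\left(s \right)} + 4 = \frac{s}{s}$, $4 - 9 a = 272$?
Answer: $1502730$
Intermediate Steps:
$a = - \frac{268}{9}$ ($a = \frac{4}{9} - \frac{272}{9} = - \frac{268}{9} \approx -29.778$)
$n{\left(s \right)} = -3$ ($n{\left(s \right)} = -4 + \frac{s}{s} = -4 + 1 = -3$)
$L = -10324$ ($L = \left(-178\right) 58 = -10324$)
$D{\left(h,l \right)} = \frac{1}{-3 + h}$
$\frac{N{\left(-283,162 \right)}}{D{\left(a,L \right)}} = \frac{\left(-283\right) 162}{\frac{1}{-3 - \frac{268}{9}}} = - \frac{45846}{\frac{1}{- \frac{295}{9}}} = - \frac{45846}{- \frac{9}{295}} = \left(-45846\right) \left(- \frac{295}{9}\right) = 1502730$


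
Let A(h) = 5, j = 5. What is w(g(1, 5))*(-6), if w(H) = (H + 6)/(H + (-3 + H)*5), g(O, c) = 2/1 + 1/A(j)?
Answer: 82/3 ≈ 27.333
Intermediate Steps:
g(O, c) = 11/5 (g(O, c) = 2/1 + 1/5 = 2*1 + 1*(⅕) = 2 + ⅕ = 11/5)
w(H) = (6 + H)/(-15 + 6*H) (w(H) = (6 + H)/(H + (-15 + 5*H)) = (6 + H)/(-15 + 6*H))
w(g(1, 5))*(-6) = ((6 + 11/5)/(3*(-5 + 2*(11/5))))*(-6) = ((⅓)*(41/5)/(-5 + 22/5))*(-6) = ((⅓)*(41/5)/(-⅗))*(-6) = ((⅓)*(-5/3)*(41/5))*(-6) = -41/9*(-6) = 82/3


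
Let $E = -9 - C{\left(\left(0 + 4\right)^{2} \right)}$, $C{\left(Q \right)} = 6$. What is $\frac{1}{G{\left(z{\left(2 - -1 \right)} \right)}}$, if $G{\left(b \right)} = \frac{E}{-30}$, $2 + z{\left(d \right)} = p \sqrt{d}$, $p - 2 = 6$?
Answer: $2$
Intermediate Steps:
$p = 8$ ($p = 2 + 6 = 8$)
$E = -15$ ($E = -9 - 6 = -15$)
$z{\left(d \right)} = -2 + 8 \sqrt{d}$
$G{\left(b \right)} = \frac{1}{2}$ ($G{\left(b \right)} = - \frac{15}{-30} = \left(-15\right) \left(- \frac{1}{30}\right) = \frac{1}{2}$)
$\frac{1}{G{\left(z{\left(2 - -1 \right)} \right)}} = \frac{1}{\frac{1}{2}} = 2$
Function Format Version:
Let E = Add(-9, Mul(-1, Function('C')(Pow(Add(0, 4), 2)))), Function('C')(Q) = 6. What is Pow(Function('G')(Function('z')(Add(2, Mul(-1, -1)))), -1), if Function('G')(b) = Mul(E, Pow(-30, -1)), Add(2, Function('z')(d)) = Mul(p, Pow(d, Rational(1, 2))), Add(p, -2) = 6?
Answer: 2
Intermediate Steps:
p = 8 (p = Add(2, 6) = 8)
E = -15 (E = Add(-9, Mul(-1, 6)) = Add(-9, -6) = -15)
Function('z')(d) = Add(-2, Mul(8, Pow(d, Rational(1, 2))))
Function('G')(b) = Rational(1, 2) (Function('G')(b) = Mul(-15, Pow(-30, -1)) = Mul(-15, Rational(-1, 30)) = Rational(1, 2))
Pow(Function('G')(Function('z')(Add(2, Mul(-1, -1)))), -1) = Pow(Rational(1, 2), -1) = 2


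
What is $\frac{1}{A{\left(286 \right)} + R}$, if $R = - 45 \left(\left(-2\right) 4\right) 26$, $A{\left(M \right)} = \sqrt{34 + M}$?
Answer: $\frac{117}{1095116} - \frac{\sqrt{5}}{10951160} \approx 0.00010663$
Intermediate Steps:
$R = 9360$ ($R = \left(-45\right) \left(-8\right) 26 = 360 \cdot 26 = 9360$)
$\frac{1}{A{\left(286 \right)} + R} = \frac{1}{\sqrt{34 + 286} + 9360} = \frac{1}{\sqrt{320} + 9360} = \frac{1}{8 \sqrt{5} + 9360} = \frac{1}{9360 + 8 \sqrt{5}}$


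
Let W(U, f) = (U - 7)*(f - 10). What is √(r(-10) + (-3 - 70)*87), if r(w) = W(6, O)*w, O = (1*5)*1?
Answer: I*√6401 ≈ 80.006*I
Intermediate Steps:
O = 5 (O = 5*1 = 5)
W(U, f) = (-10 + f)*(-7 + U) (W(U, f) = (-7 + U)*(-10 + f) = (-10 + f)*(-7 + U))
r(w) = 5*w (r(w) = (70 - 10*6 - 7*5 + 6*5)*w = (70 - 60 - 35 + 30)*w = 5*w)
√(r(-10) + (-3 - 70)*87) = √(5*(-10) + (-3 - 70)*87) = √(-50 - 73*87) = √(-50 - 6351) = √(-6401) = I*√6401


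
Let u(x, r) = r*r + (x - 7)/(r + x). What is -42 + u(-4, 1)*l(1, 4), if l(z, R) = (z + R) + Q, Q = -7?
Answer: -154/3 ≈ -51.333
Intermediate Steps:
l(z, R) = -7 + R + z (l(z, R) = (z + R) - 7 = (R + z) - 7 = -7 + R + z)
u(x, r) = r² + (-7 + x)/(r + x)
-42 + u(-4, 1)*l(1, 4) = -42 + ((-7 - 4 + 1³ - 4*1²)/(1 - 4))*(-7 + 4 + 1) = -42 + ((-7 - 4 + 1 - 4*1)/(-3))*(-2) = -42 - (-7 - 4 + 1 - 4)/3*(-2) = -42 - ⅓*(-14)*(-2) = -42 + (14/3)*(-2) = -42 - 28/3 = -154/3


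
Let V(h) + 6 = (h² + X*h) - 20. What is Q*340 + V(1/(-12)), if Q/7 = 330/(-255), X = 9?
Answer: -447371/144 ≈ -3106.7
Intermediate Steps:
Q = -154/17 (Q = 7*(330/(-255)) = 7*(330*(-1/255)) = 7*(-22/17) = -154/17 ≈ -9.0588)
V(h) = -26 + h² + 9*h (V(h) = -6 + ((h² + 9*h) - 20) = -6 + (-20 + h² + 9*h) = -26 + h² + 9*h)
Q*340 + V(1/(-12)) = -154/17*340 + (-26 + (1/(-12))² + 9/(-12)) = -3080 + (-26 + (-1/12)² + 9*(-1/12)) = -3080 + (-26 + 1/144 - ¾) = -3080 - 3851/144 = -447371/144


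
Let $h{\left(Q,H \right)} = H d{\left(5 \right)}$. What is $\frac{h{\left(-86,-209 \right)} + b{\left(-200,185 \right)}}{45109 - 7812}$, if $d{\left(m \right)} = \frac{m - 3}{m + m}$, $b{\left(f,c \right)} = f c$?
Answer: $- \frac{185209}{186485} \approx -0.99316$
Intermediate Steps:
$b{\left(f,c \right)} = c f$
$d{\left(m \right)} = \frac{-3 + m}{2 m}$
$h{\left(Q,H \right)} = \frac{H}{5}$ ($h{\left(Q,H \right)} = H \frac{-3 + 5}{2 \cdot 5} = H \frac{1}{2} \cdot \frac{1}{5} \cdot 2 = H \frac{1}{5} = \frac{H}{5}$)
$\frac{h{\left(-86,-209 \right)} + b{\left(-200,185 \right)}}{45109 - 7812} = \frac{\frac{1}{5} \left(-209\right) + 185 \left(-200\right)}{45109 - 7812} = \frac{- \frac{209}{5} - 37000}{37297} = \left(- \frac{185209}{5}\right) \frac{1}{37297} = - \frac{185209}{186485}$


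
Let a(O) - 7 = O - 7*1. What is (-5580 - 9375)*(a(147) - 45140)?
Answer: 672870315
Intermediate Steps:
a(O) = O (a(O) = 7 + (O - 7*1) = 7 + (O - 7) = 7 + (-7 + O) = O)
(-5580 - 9375)*(a(147) - 45140) = (-5580 - 9375)*(147 - 45140) = -14955*(-44993) = 672870315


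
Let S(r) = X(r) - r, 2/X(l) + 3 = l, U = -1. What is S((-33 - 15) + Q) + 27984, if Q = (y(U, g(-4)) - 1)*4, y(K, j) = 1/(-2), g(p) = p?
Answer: 1598164/57 ≈ 28038.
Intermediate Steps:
y(K, j) = -½
X(l) = 2/(-3 + l)
Q = -6 (Q = (-½ - 1)*4 = -3/2*4 = -6)
S(r) = -r + 2/(-3 + r) (S(r) = 2/(-3 + r) - r = -r + 2/(-3 + r))
S((-33 - 15) + Q) + 27984 = (2 - ((-33 - 15) - 6)*(-3 + ((-33 - 15) - 6)))/(-3 + ((-33 - 15) - 6)) + 27984 = (2 - (-48 - 6)*(-3 + (-48 - 6)))/(-3 + (-48 - 6)) + 27984 = (2 - 1*(-54)*(-3 - 54))/(-3 - 54) + 27984 = (2 - 1*(-54)*(-57))/(-57) + 27984 = -(2 - 3078)/57 + 27984 = -1/57*(-3076) + 27984 = 3076/57 + 27984 = 1598164/57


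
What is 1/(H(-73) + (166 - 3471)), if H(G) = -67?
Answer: -1/3372 ≈ -0.00029656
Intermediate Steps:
1/(H(-73) + (166 - 3471)) = 1/(-67 + (166 - 3471)) = 1/(-67 - 3305) = 1/(-3372) = -1/3372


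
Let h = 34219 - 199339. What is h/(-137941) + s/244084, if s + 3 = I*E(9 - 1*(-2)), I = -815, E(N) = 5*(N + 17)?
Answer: 24563668157/33669191044 ≈ 0.72956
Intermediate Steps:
E(N) = 85 + 5*N (E(N) = 5*(17 + N) = 85 + 5*N)
h = -165120
s = -114103 (s = -3 - 815*(85 + 5*(9 - 1*(-2))) = -3 - 815*(85 + 5*(9 + 2)) = -3 - 815*(85 + 5*11) = -3 - 815*(85 + 55) = -3 - 815*140 = -3 - 114100 = -114103)
h/(-137941) + s/244084 = -165120/(-137941) - 114103/244084 = -165120*(-1/137941) - 114103*1/244084 = 165120/137941 - 114103/244084 = 24563668157/33669191044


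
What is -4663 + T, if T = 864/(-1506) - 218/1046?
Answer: -612228670/131273 ≈ -4663.8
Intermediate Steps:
T = -102671/131273 (T = 864*(-1/1506) - 218*1/1046 = -144/251 - 109/523 = -102671/131273 ≈ -0.78212)
-4663 + T = -4663 - 102671/131273 = -612228670/131273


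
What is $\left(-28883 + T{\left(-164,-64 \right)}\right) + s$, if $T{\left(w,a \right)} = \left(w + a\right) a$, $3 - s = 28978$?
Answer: $-43266$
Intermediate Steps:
$s = -28975$ ($s = 3 - 28978 = -28975$)
$T{\left(w,a \right)} = a \left(a + w\right)$ ($T{\left(w,a \right)} = \left(a + w\right) a = a \left(a + w\right)$)
$\left(-28883 + T{\left(-164,-64 \right)}\right) + s = \left(-28883 - 64 \left(-64 - 164\right)\right) - 28975 = \left(-28883 - -14592\right) - 28975 = \left(-28883 + 14592\right) - 28975 = -14291 - 28975 = -43266$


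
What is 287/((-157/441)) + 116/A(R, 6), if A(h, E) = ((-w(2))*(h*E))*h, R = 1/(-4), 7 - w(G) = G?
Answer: -2044201/2355 ≈ -868.03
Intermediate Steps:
w(G) = 7 - G
R = -¼ ≈ -0.25000
A(h, E) = -5*E*h² (A(h, E) = ((-(7 - 1*2))*(h*E))*h = ((-(7 - 2))*(E*h))*h = ((-1*5)*(E*h))*h = (-5*E*h)*h = -5*E*h²)
287/((-157/441)) + 116/A(R, 6) = 287/((-157/441)) + 116/((-5*6*(-¼)²)) = 287/((-157*1/441)) + 116/((-5*6*1/16)) = 287/(-157/441) + 116/(-15/8) = 287*(-441/157) + 116*(-8/15) = -126567/157 - 928/15 = -2044201/2355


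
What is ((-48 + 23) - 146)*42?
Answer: -7182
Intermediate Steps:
((-48 + 23) - 146)*42 = (-25 - 146)*42 = -171*42 = -7182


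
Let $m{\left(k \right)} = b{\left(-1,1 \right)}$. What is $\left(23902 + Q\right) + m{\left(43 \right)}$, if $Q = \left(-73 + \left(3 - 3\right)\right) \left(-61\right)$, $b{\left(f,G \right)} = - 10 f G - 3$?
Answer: $28362$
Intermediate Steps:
$b{\left(f,G \right)} = -3 - 10 G f$ ($b{\left(f,G \right)} = - 10 G f - 3 = -3 - 10 G f$)
$m{\left(k \right)} = 7$ ($m{\left(k \right)} = -3 - 10 \left(-1\right) = -3 + 10 = 7$)
$Q = 4453$ ($Q = \left(-73 + 0\right) \left(-61\right) = \left(-73\right) \left(-61\right) = 4453$)
$\left(23902 + Q\right) + m{\left(43 \right)} = \left(23902 + 4453\right) + 7 = 28355 + 7 = 28362$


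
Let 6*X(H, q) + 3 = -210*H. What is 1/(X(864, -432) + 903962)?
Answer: 2/1747443 ≈ 1.1445e-6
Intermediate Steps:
X(H, q) = -½ - 35*H (X(H, q) = -½ + (-210*H)/6 = -½ - 35*H)
1/(X(864, -432) + 903962) = 1/((-½ - 35*864) + 903962) = 1/((-½ - 30240) + 903962) = 1/(-60481/2 + 903962) = 1/(1747443/2) = 2/1747443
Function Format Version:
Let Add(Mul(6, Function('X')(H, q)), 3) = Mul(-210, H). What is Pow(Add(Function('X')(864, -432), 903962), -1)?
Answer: Rational(2, 1747443) ≈ 1.1445e-6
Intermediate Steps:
Function('X')(H, q) = Add(Rational(-1, 2), Mul(-35, H)) (Function('X')(H, q) = Add(Rational(-1, 2), Mul(Rational(1, 6), Mul(-210, H))) = Add(Rational(-1, 2), Mul(-35, H)))
Pow(Add(Function('X')(864, -432), 903962), -1) = Pow(Add(Add(Rational(-1, 2), Mul(-35, 864)), 903962), -1) = Pow(Add(Add(Rational(-1, 2), -30240), 903962), -1) = Pow(Add(Rational(-60481, 2), 903962), -1) = Pow(Rational(1747443, 2), -1) = Rational(2, 1747443)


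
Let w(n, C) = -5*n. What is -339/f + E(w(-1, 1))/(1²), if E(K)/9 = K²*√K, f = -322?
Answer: 339/322 + 225*√5 ≈ 504.17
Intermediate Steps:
E(K) = 9*K^(5/2) (E(K) = 9*(K²*√K) = 9*K^(5/2))
-339/f + E(w(-1, 1))/(1²) = -339/(-322) + (9*(-5*(-1))^(5/2))/(1²) = -339*(-1/322) + (9*5^(5/2))/1 = 339/322 + (9*(25*√5))*1 = 339/322 + (225*√5)*1 = 339/322 + 225*√5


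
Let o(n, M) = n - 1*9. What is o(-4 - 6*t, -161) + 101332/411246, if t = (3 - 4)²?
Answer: -350561/18693 ≈ -18.754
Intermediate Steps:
t = 1 (t = (-1)² = 1)
o(n, M) = -9 + n (o(n, M) = n - 9 = -9 + n)
o(-4 - 6*t, -161) + 101332/411246 = (-9 + (-4 - 6*1)) + 101332/411246 = (-9 + (-4 - 6)) + 101332*(1/411246) = (-9 - 10) + 4606/18693 = -19 + 4606/18693 = -350561/18693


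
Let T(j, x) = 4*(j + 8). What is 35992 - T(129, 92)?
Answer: 35444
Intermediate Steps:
T(j, x) = 32 + 4*j (T(j, x) = 4*(8 + j) = 32 + 4*j)
35992 - T(129, 92) = 35992 - (32 + 4*129) = 35992 - (32 + 516) = 35992 - 1*548 = 35992 - 548 = 35444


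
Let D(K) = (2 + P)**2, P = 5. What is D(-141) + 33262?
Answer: 33311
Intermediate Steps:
D(K) = 49 (D(K) = (2 + 5)**2 = 7**2 = 49)
D(-141) + 33262 = 49 + 33262 = 33311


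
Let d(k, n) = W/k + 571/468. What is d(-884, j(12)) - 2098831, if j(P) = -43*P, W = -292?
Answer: -16698287101/7956 ≈ -2.0988e+6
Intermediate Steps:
d(k, n) = 571/468 - 292/k (d(k, n) = -292/k + 571/468 = 571/468 - 292/k)
d(-884, j(12)) - 2098831 = (571/468 - 292/(-884)) - 2098831 = (571/468 - 292*(-1/884)) - 2098831 = (571/468 + 73/221) - 2098831 = 12335/7956 - 2098831 = -16698287101/7956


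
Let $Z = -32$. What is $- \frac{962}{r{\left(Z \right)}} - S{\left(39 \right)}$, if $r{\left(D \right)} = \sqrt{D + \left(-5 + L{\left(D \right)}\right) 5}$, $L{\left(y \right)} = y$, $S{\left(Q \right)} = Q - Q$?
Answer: $\frac{962 i \sqrt{217}}{217} \approx 65.305 i$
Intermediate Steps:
$S{\left(Q \right)} = 0$
$r{\left(D \right)} = \sqrt{-25 + 6 D}$ ($r{\left(D \right)} = \sqrt{D + \left(-5 + D\right) 5} = \sqrt{D + \left(-25 + 5 D\right)} = \sqrt{-25 + 6 D}$)
$- \frac{962}{r{\left(Z \right)}} - S{\left(39 \right)} = - \frac{962}{\sqrt{-25 + 6 \left(-32\right)}} - 0 = - \frac{962}{\sqrt{-25 - 192}} + 0 = - \frac{962}{\sqrt{-217}} + 0 = - \frac{962}{i \sqrt{217}} + 0 = - 962 \left(- \frac{i \sqrt{217}}{217}\right) + 0 = \frac{962 i \sqrt{217}}{217} + 0 = \frac{962 i \sqrt{217}}{217}$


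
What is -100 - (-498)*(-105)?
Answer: -52390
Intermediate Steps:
-100 - (-498)*(-105) = -100 - 249*210 = -100 - 52290 = -52390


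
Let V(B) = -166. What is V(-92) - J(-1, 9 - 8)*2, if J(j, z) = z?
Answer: -168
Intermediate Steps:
V(-92) - J(-1, 9 - 8)*2 = -166 - (9 - 8)*2 = -166 - 2 = -168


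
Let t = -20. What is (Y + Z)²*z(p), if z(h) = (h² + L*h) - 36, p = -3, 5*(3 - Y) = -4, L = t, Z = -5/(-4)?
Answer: 336633/400 ≈ 841.58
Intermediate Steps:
Z = 5/4 (Z = -5*(-¼) = 5/4 ≈ 1.2500)
L = -20
Y = 19/5 (Y = 3 - ⅕*(-4) = 3 + ⅘ = 19/5 ≈ 3.8000)
z(h) = -36 + h² - 20*h (z(h) = (h² - 20*h) - 36 = -36 + h² - 20*h)
(Y + Z)²*z(p) = (19/5 + 5/4)²*(-36 + (-3)² - 20*(-3)) = (101/20)²*(-36 + 9 + 60) = (10201/400)*33 = 336633/400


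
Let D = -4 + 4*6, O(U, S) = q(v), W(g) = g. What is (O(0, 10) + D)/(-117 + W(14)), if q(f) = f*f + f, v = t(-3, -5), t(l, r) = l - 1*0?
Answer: -26/103 ≈ -0.25243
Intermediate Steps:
t(l, r) = l (t(l, r) = l + 0 = l)
v = -3
q(f) = f + f² (q(f) = f² + f = f + f²)
O(U, S) = 6 (O(U, S) = -3*(1 - 3) = -3*(-2) = 6)
D = 20 (D = -4 + 24 = 20)
(O(0, 10) + D)/(-117 + W(14)) = (6 + 20)/(-117 + 14) = 26/(-103) = 26*(-1/103) = -26/103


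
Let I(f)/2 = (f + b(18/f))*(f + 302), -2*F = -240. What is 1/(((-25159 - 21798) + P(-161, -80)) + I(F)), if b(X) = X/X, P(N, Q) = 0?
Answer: 1/55167 ≈ 1.8127e-5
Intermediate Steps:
b(X) = 1
F = 120 (F = -½*(-240) = 120)
I(f) = 2*(1 + f)*(302 + f) (I(f) = 2*((f + 1)*(f + 302)) = 2*((1 + f)*(302 + f)) = 2*(1 + f)*(302 + f))
1/(((-25159 - 21798) + P(-161, -80)) + I(F)) = 1/(((-25159 - 21798) + 0) + (604 + 2*120² + 606*120)) = 1/((-46957 + 0) + (604 + 2*14400 + 72720)) = 1/(-46957 + (604 + 28800 + 72720)) = 1/(-46957 + 102124) = 1/55167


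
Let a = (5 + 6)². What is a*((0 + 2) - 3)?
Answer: -121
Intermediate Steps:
a = 121 (a = 11² = 121)
a*((0 + 2) - 3) = 121*((0 + 2) - 3) = 121*(2 - 3) = 121*(-1) = -121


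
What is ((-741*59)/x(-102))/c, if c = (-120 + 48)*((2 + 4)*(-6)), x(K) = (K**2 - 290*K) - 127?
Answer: -14573/34436448 ≈ -0.00042319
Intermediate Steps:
x(K) = -127 + K**2 - 290*K
c = 2592 (c = -432*(-6) = -72*(-36) = 2592)
((-741*59)/x(-102))/c = ((-741*59)/(-127 + (-102)**2 - 290*(-102)))/2592 = -43719/(-127 + 10404 + 29580)*(1/2592) = -43719/39857*(1/2592) = -43719*1/39857*(1/2592) = -43719/39857*1/2592 = -14573/34436448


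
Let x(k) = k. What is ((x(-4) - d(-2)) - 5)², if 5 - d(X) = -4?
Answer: 324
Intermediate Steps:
d(X) = 9 (d(X) = 5 - 1*(-4) = 5 + 4 = 9)
((x(-4) - d(-2)) - 5)² = ((-4 - 1*9) - 5)² = ((-4 - 9) - 5)² = (-13 - 5)² = (-18)² = 324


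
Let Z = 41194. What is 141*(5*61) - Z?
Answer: 1811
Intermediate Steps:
141*(5*61) - Z = 141*(5*61) - 1*41194 = 141*305 - 41194 = 43005 - 41194 = 1811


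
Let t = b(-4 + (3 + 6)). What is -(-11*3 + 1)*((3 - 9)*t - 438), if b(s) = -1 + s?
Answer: -14784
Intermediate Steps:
t = 4 (t = -1 + (-4 + (3 + 6)) = -1 + (-4 + 9) = -1 + 5 = 4)
-(-11*3 + 1)*((3 - 9)*t - 438) = -(-11*3 + 1)*((3 - 9)*4 - 438) = -(-33 + 1)*(-6*4 - 438) = -(-32)*(-24 - 438) = -(-32)*(-462) = -1*14784 = -14784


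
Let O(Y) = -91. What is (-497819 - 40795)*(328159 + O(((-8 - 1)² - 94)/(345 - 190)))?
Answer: -176702017752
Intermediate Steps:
(-497819 - 40795)*(328159 + O(((-8 - 1)² - 94)/(345 - 190))) = (-497819 - 40795)*(328159 - 91) = -538614*328068 = -176702017752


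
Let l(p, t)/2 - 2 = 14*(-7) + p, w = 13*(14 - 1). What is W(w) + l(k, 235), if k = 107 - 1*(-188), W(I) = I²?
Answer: 28959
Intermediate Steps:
w = 169 (w = 13*13 = 169)
k = 295 (k = 107 + 188 = 295)
l(p, t) = -192 + 2*p (l(p, t) = 4 + 2*(14*(-7) + p) = 4 + 2*(-98 + p) = 4 + (-196 + 2*p) = -192 + 2*p)
W(w) + l(k, 235) = 169² + (-192 + 2*295) = 28561 + (-192 + 590) = 28561 + 398 = 28959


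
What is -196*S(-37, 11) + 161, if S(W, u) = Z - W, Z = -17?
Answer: -3759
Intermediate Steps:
S(W, u) = -17 - W
-196*S(-37, 11) + 161 = -196*(-17 - 1*(-37)) + 161 = -196*(-17 + 37) + 161 = -196*20 + 161 = -3920 + 161 = -3759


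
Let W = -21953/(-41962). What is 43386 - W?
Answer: 1820541379/41962 ≈ 43386.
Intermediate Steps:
W = 21953/41962 (W = -21953*(-1/41962) = 21953/41962 ≈ 0.52316)
43386 - W = 43386 - 1*21953/41962 = 43386 - 21953/41962 = 1820541379/41962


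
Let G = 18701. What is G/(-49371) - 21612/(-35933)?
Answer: 395023019/1774048143 ≈ 0.22267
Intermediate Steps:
G/(-49371) - 21612/(-35933) = 18701/(-49371) - 21612/(-35933) = 18701*(-1/49371) - 21612*(-1/35933) = -18701/49371 + 21612/35933 = 395023019/1774048143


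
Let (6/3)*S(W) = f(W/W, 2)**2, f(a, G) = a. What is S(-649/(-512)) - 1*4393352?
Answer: -8786703/2 ≈ -4.3934e+6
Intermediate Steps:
S(W) = 1/2 (S(W) = (W/W)**2/2 = (1/2)*1**2 = (1/2)*1 = 1/2)
S(-649/(-512)) - 1*4393352 = 1/2 - 1*4393352 = 1/2 - 4393352 = -8786703/2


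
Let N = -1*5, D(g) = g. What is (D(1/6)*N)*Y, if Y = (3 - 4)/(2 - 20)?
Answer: -5/108 ≈ -0.046296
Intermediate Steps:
N = -5
Y = 1/18 (Y = -1/(-18) = -1*(-1/18) = 1/18 ≈ 0.055556)
(D(1/6)*N)*Y = (-5/6)*(1/18) = ((⅙)*(-5))*(1/18) = -⅚*1/18 = -5/108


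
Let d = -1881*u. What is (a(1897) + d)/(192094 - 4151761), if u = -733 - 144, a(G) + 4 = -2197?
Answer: -1647436/3959667 ≈ -0.41605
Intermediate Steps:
a(G) = -2201 (a(G) = -4 - 2197 = -2201)
u = -877
d = 1649637 (d = -1881*(-877) = 1649637)
(a(1897) + d)/(192094 - 4151761) = (-2201 + 1649637)/(192094 - 4151761) = 1647436/(-3959667) = 1647436*(-1/3959667) = -1647436/3959667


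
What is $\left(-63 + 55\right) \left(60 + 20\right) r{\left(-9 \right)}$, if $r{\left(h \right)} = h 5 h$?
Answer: $-259200$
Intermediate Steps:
$r{\left(h \right)} = 5 h^{2}$ ($r{\left(h \right)} = 5 h h = 5 h^{2}$)
$\left(-63 + 55\right) \left(60 + 20\right) r{\left(-9 \right)} = \left(-63 + 55\right) \left(60 + 20\right) 5 \left(-9\right)^{2} = \left(-8\right) 80 \cdot 5 \cdot 81 = \left(-640\right) 405 = -259200$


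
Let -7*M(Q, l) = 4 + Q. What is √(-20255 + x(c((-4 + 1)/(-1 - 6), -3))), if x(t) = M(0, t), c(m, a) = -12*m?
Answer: I*√992523/7 ≈ 142.32*I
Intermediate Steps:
M(Q, l) = -4/7 - Q/7 (M(Q, l) = -(4 + Q)/7 = -4/7 - Q/7)
x(t) = -4/7 (x(t) = -4/7 - ⅐*0 = -4/7 + 0 = -4/7)
√(-20255 + x(c((-4 + 1)/(-1 - 6), -3))) = √(-20255 - 4/7) = √(-141789/7) = I*√992523/7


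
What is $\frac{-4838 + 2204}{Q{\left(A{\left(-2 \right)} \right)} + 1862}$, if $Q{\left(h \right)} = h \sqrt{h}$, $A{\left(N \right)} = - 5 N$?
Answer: $- \frac{408709}{288837} + \frac{2195 \sqrt{10}}{288837} \approx -1.391$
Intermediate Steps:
$Q{\left(h \right)} = h^{\frac{3}{2}}$
$\frac{-4838 + 2204}{Q{\left(A{\left(-2 \right)} \right)} + 1862} = \frac{-4838 + 2204}{\left(\left(-5\right) \left(-2\right)\right)^{\frac{3}{2}} + 1862} = - \frac{2634}{10^{\frac{3}{2}} + 1862} = - \frac{2634}{10 \sqrt{10} + 1862} = - \frac{2634}{1862 + 10 \sqrt{10}}$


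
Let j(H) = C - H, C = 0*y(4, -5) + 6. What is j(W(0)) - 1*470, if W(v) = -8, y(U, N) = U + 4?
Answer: -456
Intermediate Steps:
y(U, N) = 4 + U
C = 6 (C = 0*(4 + 4) + 6 = 0*8 + 6 = 0 + 6 = 6)
j(H) = 6 - H
j(W(0)) - 1*470 = (6 - 1*(-8)) - 1*470 = (6 + 8) - 470 = 14 - 470 = -456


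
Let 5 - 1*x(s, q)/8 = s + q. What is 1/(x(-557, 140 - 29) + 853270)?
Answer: 1/856878 ≈ 1.1670e-6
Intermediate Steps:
x(s, q) = 40 - 8*q - 8*s (x(s, q) = 40 - 8*(s + q) = 40 - 8*(q + s) = 40 + (-8*q - 8*s) = 40 - 8*q - 8*s)
1/(x(-557, 140 - 29) + 853270) = 1/((40 - 8*(140 - 29) - 8*(-557)) + 853270) = 1/((40 - 8*111 + 4456) + 853270) = 1/((40 - 888 + 4456) + 853270) = 1/(3608 + 853270) = 1/856878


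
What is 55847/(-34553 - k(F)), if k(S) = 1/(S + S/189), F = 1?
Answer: -10610930/6565259 ≈ -1.6162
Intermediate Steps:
k(S) = 189/(190*S) (k(S) = 1/(S + S*(1/189)) = 1/(S + S/189) = 1/(190*S/189) = 189/(190*S))
55847/(-34553 - k(F)) = 55847/(-34553 - 189/(190*1)) = 55847/(-34553 - 189/190) = 55847/(-6565259/190) = 55847*(-190/6565259) = -10610930/6565259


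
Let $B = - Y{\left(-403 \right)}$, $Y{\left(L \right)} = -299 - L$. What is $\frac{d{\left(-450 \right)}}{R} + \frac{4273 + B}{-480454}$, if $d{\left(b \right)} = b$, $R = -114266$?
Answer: $- \frac{130085327}{27449778382} \approx -0.004739$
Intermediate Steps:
$B = -104$ ($B = - (-299 - -403) = - (-299 + 403) = \left(-1\right) 104 = -104$)
$\frac{d{\left(-450 \right)}}{R} + \frac{4273 + B}{-480454} = - \frac{450}{-114266} + \frac{4273 - 104}{-480454} = \left(-450\right) \left(- \frac{1}{114266}\right) + 4169 \left(- \frac{1}{480454}\right) = \frac{225}{57133} - \frac{4169}{480454} = - \frac{130085327}{27449778382}$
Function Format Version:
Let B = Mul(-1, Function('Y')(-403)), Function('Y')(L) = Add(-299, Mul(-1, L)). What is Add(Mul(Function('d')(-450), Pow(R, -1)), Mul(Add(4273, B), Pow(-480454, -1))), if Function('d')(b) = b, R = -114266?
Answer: Rational(-130085327, 27449778382) ≈ -0.0047390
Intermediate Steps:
B = -104 (B = Mul(-1, Add(-299, Mul(-1, -403))) = Mul(-1, Add(-299, 403)) = Mul(-1, 104) = -104)
Add(Mul(Function('d')(-450), Pow(R, -1)), Mul(Add(4273, B), Pow(-480454, -1))) = Add(Mul(-450, Pow(-114266, -1)), Mul(Add(4273, -104), Pow(-480454, -1))) = Add(Mul(-450, Rational(-1, 114266)), Mul(4169, Rational(-1, 480454))) = Add(Rational(225, 57133), Rational(-4169, 480454)) = Rational(-130085327, 27449778382)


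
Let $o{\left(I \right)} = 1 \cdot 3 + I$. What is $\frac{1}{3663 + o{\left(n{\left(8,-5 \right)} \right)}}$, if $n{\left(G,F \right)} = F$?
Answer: $\frac{1}{3661} \approx 0.00027315$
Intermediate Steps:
$o{\left(I \right)} = 3 + I$
$\frac{1}{3663 + o{\left(n{\left(8,-5 \right)} \right)}} = \frac{1}{3663 + \left(3 - 5\right)} = \frac{1}{3663 - 2} = \frac{1}{3661}$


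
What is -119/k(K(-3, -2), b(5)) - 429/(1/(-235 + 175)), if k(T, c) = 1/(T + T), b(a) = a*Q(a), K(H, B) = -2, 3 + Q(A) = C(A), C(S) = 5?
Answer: 26216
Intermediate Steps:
Q(A) = 2 (Q(A) = -3 + 5 = 2)
b(a) = 2*a (b(a) = a*2 = 2*a)
k(T, c) = 1/(2*T)
-119/k(K(-3, -2), b(5)) - 429/(1/(-235 + 175)) = -119/((½)/(-2)) - 429/(1/(-235 + 175)) = -119/((½)*(-½)) - 429/(1/(-60)) = -119/(-¼) - 429/(-1/60) = -119*(-4) - 429*(-60) = 476 + 25740 = 26216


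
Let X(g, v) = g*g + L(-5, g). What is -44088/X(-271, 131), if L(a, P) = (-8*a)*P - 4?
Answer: -44088/62597 ≈ -0.70432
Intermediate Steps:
L(a, P) = -4 - 8*P*a (L(a, P) = -8*P*a - 4 = -4 - 8*P*a)
X(g, v) = -4 + g**2 + 40*g (X(g, v) = g*g + (-4 - 8*g*(-5)) = g**2 + (-4 + 40*g) = -4 + g**2 + 40*g)
-44088/X(-271, 131) = -44088/(-4 + (-271)**2 + 40*(-271)) = -44088/(-4 + 73441 - 10840) = -44088/62597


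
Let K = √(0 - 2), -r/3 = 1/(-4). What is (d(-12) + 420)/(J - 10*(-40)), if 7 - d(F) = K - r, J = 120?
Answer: 1711/2080 - I*√2/520 ≈ 0.8226 - 0.0027196*I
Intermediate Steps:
r = ¾ (r = -3/(-4) = -3*(-¼) = ¾ ≈ 0.75000)
K = I*√2 (K = √(-2) = I*√2 ≈ 1.4142*I)
d(F) = 31/4 - I*√2 (d(F) = 7 - (I*√2 - 1*¾) = 7 - (I*√2 - ¾) = 7 - (-¾ + I*√2) = 7 + (¾ - I*√2) = 31/4 - I*√2)
(d(-12) + 420)/(J - 10*(-40)) = ((31/4 - I*√2) + 420)/(120 - 10*(-40)) = (1711/4 - I*√2)/(120 + 400) = (1711/4 - I*√2)/520 = (1711/4 - I*√2)*(1/520) = 1711/2080 - I*√2/520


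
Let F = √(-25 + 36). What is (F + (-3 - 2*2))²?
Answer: (7 - √11)² ≈ 13.567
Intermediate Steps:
F = √11 ≈ 3.3166
(F + (-3 - 2*2))² = (√11 + (-3 - 2*2))² = (√11 + (-3 - 4))² = (√11 - 7)² = (-7 + √11)²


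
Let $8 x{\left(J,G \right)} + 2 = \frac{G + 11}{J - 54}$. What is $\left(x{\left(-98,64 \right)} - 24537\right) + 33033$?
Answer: $\frac{10330757}{1216} \approx 8495.7$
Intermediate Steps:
$x{\left(J,G \right)} = - \frac{1}{4} + \frac{11 + G}{8 \left(-54 + J\right)}$ ($x{\left(J,G \right)} = - \frac{1}{4} + \frac{\left(G + 11\right) \frac{1}{J - 54}}{8} = - \frac{1}{4} + \frac{\left(11 + G\right) \frac{1}{-54 + J}}{8} = - \frac{1}{4} + \frac{\frac{1}{-54 + J} \left(11 + G\right)}{8} = - \frac{1}{4} + \frac{11 + G}{8 \left(-54 + J\right)}$)
$\left(x{\left(-98,64 \right)} - 24537\right) + 33033 = \left(\frac{119 + 64 - -196}{8 \left(-54 - 98\right)} - 24537\right) + 33033 = \left(\frac{119 + 64 + 196}{8 \left(-152\right)} - 24537\right) + 33033 = \left(\frac{1}{8} \left(- \frac{1}{152}\right) 379 - 24537\right) + 33033 = \left(- \frac{379}{1216} - 24537\right) + 33033 = - \frac{29837371}{1216} + 33033 = \frac{10330757}{1216}$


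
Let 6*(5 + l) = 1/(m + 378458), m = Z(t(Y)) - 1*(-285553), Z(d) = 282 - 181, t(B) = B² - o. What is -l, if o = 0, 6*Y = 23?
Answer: 19923359/3984672 ≈ 5.0000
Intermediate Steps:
Y = 23/6 (Y = (⅙)*23 = 23/6 ≈ 3.8333)
t(B) = B² (t(B) = B² - 1*0 = B² + 0 = B²)
Z(d) = 101
m = 285654 (m = 101 - 1*(-285553) = 101 + 285553 = 285654)
l = -19923359/3984672 (l = -5 + 1/(6*(285654 + 378458)) = -5 + (⅙)/664112 = -5 + (⅙)*(1/664112) = -5 + 1/3984672 = -19923359/3984672 ≈ -5.0000)
-l = -1*(-19923359/3984672) = 19923359/3984672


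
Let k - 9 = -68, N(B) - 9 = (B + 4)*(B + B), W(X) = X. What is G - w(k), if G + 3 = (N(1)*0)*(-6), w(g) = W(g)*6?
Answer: 351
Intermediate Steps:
N(B) = 9 + 2*B*(4 + B) (N(B) = 9 + (B + 4)*(B + B) = 9 + (4 + B)*(2*B) = 9 + 2*B*(4 + B))
k = -59 (k = 9 - 68 = -59)
w(g) = 6*g (w(g) = g*6 = 6*g)
G = -3 (G = -3 + ((9 + 2*1² + 8*1)*0)*(-6) = -3 + ((9 + 2*1 + 8)*0)*(-6) = -3 + ((9 + 2 + 8)*0)*(-6) = -3 + (19*0)*(-6) = -3 + 0*(-6) = -3 + 0 = -3)
G - w(k) = -3 - 6*(-59) = -3 - 1*(-354) = -3 + 354 = 351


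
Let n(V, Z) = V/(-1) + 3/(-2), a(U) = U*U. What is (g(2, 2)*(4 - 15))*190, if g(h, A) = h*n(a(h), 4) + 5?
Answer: 12540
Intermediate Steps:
a(U) = U²
n(V, Z) = -3/2 - V (n(V, Z) = V*(-1) + 3*(-½) = -V - 3/2 = -3/2 - V)
g(h, A) = 5 + h*(-3/2 - h²) (g(h, A) = h*(-3/2 - h²) + 5 = 5 + h*(-3/2 - h²))
(g(2, 2)*(4 - 15))*190 = ((5 - 1*2³ - 3/2*2)*(4 - 15))*190 = ((5 - 1*8 - 3)*(-11))*190 = ((5 - 8 - 3)*(-11))*190 = -6*(-11)*190 = 66*190 = 12540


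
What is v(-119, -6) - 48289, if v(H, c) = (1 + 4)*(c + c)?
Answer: -48349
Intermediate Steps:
v(H, c) = 10*c (v(H, c) = 5*(2*c) = 10*c)
v(-119, -6) - 48289 = 10*(-6) - 48289 = -60 - 48289 = -48349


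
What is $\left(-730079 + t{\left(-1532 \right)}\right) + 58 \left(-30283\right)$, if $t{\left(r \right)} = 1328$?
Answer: $-2485165$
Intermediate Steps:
$\left(-730079 + t{\left(-1532 \right)}\right) + 58 \left(-30283\right) = \left(-730079 + 1328\right) + 58 \left(-30283\right) = -728751 - 1756414 = -2485165$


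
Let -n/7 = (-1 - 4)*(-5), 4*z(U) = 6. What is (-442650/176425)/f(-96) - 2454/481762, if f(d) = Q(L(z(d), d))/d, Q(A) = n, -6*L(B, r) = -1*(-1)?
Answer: -410959056981/297482012975 ≈ -1.3815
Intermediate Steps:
z(U) = 3/2 (z(U) = (1/4)*6 = 3/2)
n = -175 (n = -7*(-1 - 4)*(-5) = -(-35)*(-5) = -7*25 = -175)
L(B, r) = -1/6 (L(B, r) = -(-1)*(-1)/6 = -1/6*1 = -1/6)
Q(A) = -175
f(d) = -175/d
(-442650/176425)/f(-96) - 2454/481762 = (-442650/176425)/((-175/(-96))) - 2454/481762 = (-442650*1/176425)/((-175*(-1/96))) - 2454*1/481762 = -17706/(7057*175/96) - 1227/240881 = -17706/7057*96/175 - 1227/240881 = -1699776/1234975 - 1227/240881 = -410959056981/297482012975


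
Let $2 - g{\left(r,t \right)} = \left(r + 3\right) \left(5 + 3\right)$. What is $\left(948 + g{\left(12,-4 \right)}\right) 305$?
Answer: $253150$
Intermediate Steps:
$g{\left(r,t \right)} = -22 - 8 r$ ($g{\left(r,t \right)} = 2 - \left(r + 3\right) \left(5 + 3\right) = 2 - \left(3 + r\right) 8 = 2 - \left(24 + 8 r\right) = -22 - 8 r$)
$\left(948 + g{\left(12,-4 \right)}\right) 305 = \left(948 - 118\right) 305 = 830 \cdot 305 = 253150$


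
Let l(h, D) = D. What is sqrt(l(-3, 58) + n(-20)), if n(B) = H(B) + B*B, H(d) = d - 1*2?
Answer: 2*sqrt(109) ≈ 20.881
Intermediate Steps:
H(d) = -2 + d (H(d) = d - 2 = -2 + d)
n(B) = -2 + B + B**2 (n(B) = (-2 + B) + B*B = (-2 + B) + B**2 = -2 + B + B**2)
sqrt(l(-3, 58) + n(-20)) = sqrt(58 + (-2 - 20 + (-20)**2)) = sqrt(58 + (-2 - 20 + 400)) = sqrt(58 + 378) = sqrt(436) = 2*sqrt(109)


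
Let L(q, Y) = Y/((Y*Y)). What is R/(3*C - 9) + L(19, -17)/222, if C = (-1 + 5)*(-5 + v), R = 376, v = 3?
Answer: -157673/13838 ≈ -11.394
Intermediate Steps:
L(q, Y) = 1/Y (L(q, Y) = Y/(Y²) = Y/Y² = 1/Y)
C = -8 (C = (-1 + 5)*(-5 + 3) = 4*(-2) = -8)
R/(3*C - 9) + L(19, -17)/222 = 376/(3*(-8) - 9) + 1/(-17*222) = 376/(-24 - 9) - 1/17*1/222 = 376/(-33) - 1/3774 = 376*(-1/33) - 1/3774 = -376/33 - 1/3774 = -157673/13838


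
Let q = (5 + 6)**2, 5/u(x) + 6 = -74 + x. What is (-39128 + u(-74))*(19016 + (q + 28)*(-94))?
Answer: -15094421085/77 ≈ -1.9603e+8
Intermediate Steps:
u(x) = 5/(-80 + x) (u(x) = 5/(-6 + (-74 + x)) = 5/(-80 + x))
q = 121 (q = 11**2 = 121)
(-39128 + u(-74))*(19016 + (q + 28)*(-94)) = (-39128 + 5/(-80 - 74))*(19016 + (121 + 28)*(-94)) = (-39128 + 5/(-154))*(19016 + 149*(-94)) = (-39128 + 5*(-1/154))*(19016 - 14006) = (-39128 - 5/154)*5010 = -6025717/154*5010 = -15094421085/77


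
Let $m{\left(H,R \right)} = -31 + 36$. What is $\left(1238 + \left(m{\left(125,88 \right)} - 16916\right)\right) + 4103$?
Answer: $-11570$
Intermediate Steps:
$m{\left(H,R \right)} = 5$
$\left(1238 + \left(m{\left(125,88 \right)} - 16916\right)\right) + 4103 = \left(1238 + \left(5 - 16916\right)\right) + 4103 = \left(1238 - 16911\right) + 4103 = -15673 + 4103 = -11570$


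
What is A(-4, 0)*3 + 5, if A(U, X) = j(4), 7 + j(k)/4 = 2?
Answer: -55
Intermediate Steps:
j(k) = -20 (j(k) = -28 + 4*2 = -28 + 8 = -20)
A(U, X) = -20
A(-4, 0)*3 + 5 = -20*3 + 5 = -60 + 5 = -55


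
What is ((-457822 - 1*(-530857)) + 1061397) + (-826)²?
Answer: 1816708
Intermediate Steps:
((-457822 - 1*(-530857)) + 1061397) + (-826)² = ((-457822 + 530857) + 1061397) + 682276 = (73035 + 1061397) + 682276 = 1134432 + 682276 = 1816708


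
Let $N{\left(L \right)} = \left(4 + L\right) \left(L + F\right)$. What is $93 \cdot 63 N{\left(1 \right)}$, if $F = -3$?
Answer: $-58590$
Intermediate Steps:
$N{\left(L \right)} = \left(-3 + L\right) \left(4 + L\right)$ ($N{\left(L \right)} = \left(4 + L\right) \left(L - 3\right) = \left(4 + L\right) \left(-3 + L\right) = \left(-3 + L\right) \left(4 + L\right)$)
$93 \cdot 63 N{\left(1 \right)} = 93 \cdot 63 \left(-12 + 1 + 1^{2}\right) = 5859 \left(-12 + 1 + 1\right) = 5859 \left(-10\right) = -58590$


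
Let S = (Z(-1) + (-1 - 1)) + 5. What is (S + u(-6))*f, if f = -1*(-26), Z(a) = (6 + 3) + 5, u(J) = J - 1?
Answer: 260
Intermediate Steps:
u(J) = -1 + J
Z(a) = 14 (Z(a) = 9 + 5 = 14)
f = 26
S = 17 (S = (14 + (-1 - 1)) + 5 = (14 - 2) + 5 = 12 + 5 = 17)
(S + u(-6))*f = (17 + (-1 - 6))*26 = (17 - 7)*26 = 10*26 = 260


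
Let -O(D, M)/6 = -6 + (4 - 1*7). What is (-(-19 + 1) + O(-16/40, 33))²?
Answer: 5184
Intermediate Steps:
O(D, M) = 54 (O(D, M) = -6*(-6 + (4 - 1*7)) = -6*(-6 + (4 - 7)) = -6*(-6 - 3) = -6*(-9) = 54)
(-(-19 + 1) + O(-16/40, 33))² = (-(-19 + 1) + 54)² = (-1*(-18) + 54)² = (18 + 54)² = 72² = 5184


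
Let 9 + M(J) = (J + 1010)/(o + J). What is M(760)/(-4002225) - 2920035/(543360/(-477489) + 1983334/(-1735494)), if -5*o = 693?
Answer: 1671647846933560855527176806/1305678437778511315025 ≈ 1.2803e+6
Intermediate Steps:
o = -693/5 (o = -⅕*693 = -693/5 ≈ -138.60)
M(J) = -9 + (1010 + J)/(-693/5 + J) (M(J) = -9 + (J + 1010)/(-693/5 + J) = -9 + (1010 + J)/(-693/5 + J))
M(760)/(-4002225) - 2920035/(543360/(-477489) + 1983334/(-1735494)) = ((11287 - 40*760)/(-693 + 5*760))/(-4002225) - 2920035/(543360/(-477489) + 1983334/(-1735494)) = ((11287 - 30400)/(-693 + 3800))*(-1/4002225) - 2920035/(543360*(-1/477489) + 1983334*(-1/1735494)) = (-19113/3107)*(-1/4002225) - 2920035/(-181120/159163 - 991667/867747) = ((1/3107)*(-19113))*(-1/4002225) - 2920035/(-315003031361/138113215761) = -19113/3107*(-1/4002225) - 2920035*(-138113215761/315003031361) = 6371/4144971025 + 403295423984671635/315003031361 = 1671647846933560855527176806/1305678437778511315025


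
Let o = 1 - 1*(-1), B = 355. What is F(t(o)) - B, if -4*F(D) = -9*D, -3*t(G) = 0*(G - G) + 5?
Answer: -1435/4 ≈ -358.75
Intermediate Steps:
o = 2 (o = 1 + 1 = 2)
t(G) = -5/3 (t(G) = -(0*(G - G) + 5)/3 = -(0*0 + 5)/3 = -(0 + 5)/3 = -⅓*5 = -5/3)
F(D) = 9*D/4 (F(D) = -(-9)*D/4 = 9*D/4)
F(t(o)) - B = (9/4)*(-5/3) - 1*355 = -15/4 - 355 = -1435/4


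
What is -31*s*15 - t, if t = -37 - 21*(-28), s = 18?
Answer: -8921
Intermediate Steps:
t = 551 (t = -37 + 588 = 551)
-31*s*15 - t = -31*18*15 - 1*551 = -558*15 - 551 = -8370 - 551 = -8921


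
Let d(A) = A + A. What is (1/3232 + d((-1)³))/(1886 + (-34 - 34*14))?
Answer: -6463/4447232 ≈ -0.0014533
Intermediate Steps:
d(A) = 2*A
(1/3232 + d((-1)³))/(1886 + (-34 - 34*14)) = (1/3232 + 2*(-1)³)/(1886 + (-34 - 34*14)) = (1/3232 + 2*(-1))/(1886 + (-34 - 476)) = (1/3232 - 2)/(1886 - 510) = -6463/3232/1376 = -6463/3232*1/1376 = -6463/4447232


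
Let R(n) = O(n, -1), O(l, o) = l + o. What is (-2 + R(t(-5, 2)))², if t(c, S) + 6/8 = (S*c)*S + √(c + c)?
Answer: 8865/16 - 95*I*√10/2 ≈ 554.06 - 150.21*I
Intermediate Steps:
t(c, S) = -¾ + c*S² + √2*√c (t(c, S) = -¾ + ((S*c)*S + √(c + c)) = -¾ + (c*S² + √(2*c)) = -¾ + (c*S² + √2*√c) = -¾ + c*S² + √2*√c)
R(n) = -1 + n (R(n) = n - 1 = -1 + n)
(-2 + R(t(-5, 2)))² = (-2 + (-1 + (-¾ - 5*2² + √2*√(-5))))² = (-2 + (-1 + (-¾ - 5*4 + √2*(I*√5))))² = (-2 + (-1 + (-¾ - 20 + I*√10)))² = (-2 + (-1 + (-83/4 + I*√10)))² = (-2 + (-87/4 + I*√10))² = (-95/4 + I*√10)²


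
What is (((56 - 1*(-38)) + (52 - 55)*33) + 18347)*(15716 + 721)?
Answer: 301487454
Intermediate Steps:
(((56 - 1*(-38)) + (52 - 55)*33) + 18347)*(15716 + 721) = (((56 + 38) - 3*33) + 18347)*16437 = ((94 - 99) + 18347)*16437 = (-5 + 18347)*16437 = 18342*16437 = 301487454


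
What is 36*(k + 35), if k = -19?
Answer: 576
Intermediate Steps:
36*(k + 35) = 36*(-19 + 35) = 36*16 = 576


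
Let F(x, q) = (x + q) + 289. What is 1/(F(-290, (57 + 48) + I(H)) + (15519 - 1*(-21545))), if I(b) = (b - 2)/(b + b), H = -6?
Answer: 3/111506 ≈ 2.6904e-5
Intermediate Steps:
I(b) = (-2 + b)/(2*b) (I(b) = (-2 + b)/((2*b)) = (-2 + b)*(1/(2*b)) = (-2 + b)/(2*b))
F(x, q) = 289 + q + x (F(x, q) = (q + x) + 289 = 289 + q + x)
1/(F(-290, (57 + 48) + I(H)) + (15519 - 1*(-21545))) = 1/((289 + ((57 + 48) + (1/2)*(-2 - 6)/(-6)) - 290) + (15519 - 1*(-21545))) = 1/((289 + (105 + (1/2)*(-1/6)*(-8)) - 290) + (15519 + 21545)) = 1/((289 + (105 + 2/3) - 290) + 37064) = 1/((289 + 317/3 - 290) + 37064) = 1/(314/3 + 37064) = 1/(111506/3) = 3/111506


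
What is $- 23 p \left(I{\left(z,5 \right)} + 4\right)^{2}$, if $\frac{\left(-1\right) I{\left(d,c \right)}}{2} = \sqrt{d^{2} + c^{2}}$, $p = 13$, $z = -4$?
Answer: $-53820 + 4784 \sqrt{41} \approx -23187.0$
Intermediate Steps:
$I{\left(d,c \right)} = - 2 \sqrt{c^{2} + d^{2}}$ ($I{\left(d,c \right)} = - 2 \sqrt{d^{2} + c^{2}} = - 2 \sqrt{c^{2} + d^{2}}$)
$- 23 p \left(I{\left(z,5 \right)} + 4\right)^{2} = \left(-23\right) 13 \left(- 2 \sqrt{5^{2} + \left(-4\right)^{2}} + 4\right)^{2} = - 299 \left(- 2 \sqrt{25 + 16} + 4\right)^{2} = - 299 \left(- 2 \sqrt{41} + 4\right)^{2} = - 299 \left(4 - 2 \sqrt{41}\right)^{2}$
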